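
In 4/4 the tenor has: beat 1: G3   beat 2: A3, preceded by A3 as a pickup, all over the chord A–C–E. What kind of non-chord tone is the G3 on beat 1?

Lower neighbor tone.

The harmony at that moment is A minor triad (A, C, E); G3 is not a chord tone.
It is approached by step down from A3 and left by step up to A3.
Step away and step back to the same note — a neighbor tone (lower neighbor).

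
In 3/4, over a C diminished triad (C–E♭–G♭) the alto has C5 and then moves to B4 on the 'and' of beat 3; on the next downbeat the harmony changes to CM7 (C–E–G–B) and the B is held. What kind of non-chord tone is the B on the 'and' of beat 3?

Anticipation.

The harmony at that moment is C diminished triad (C, E♭, G♭); B4 is not a chord tone.
It is approached by step down from C5 and then sustained as the same pitch into the next harmony.
Arriving early and becoming a chord tone when the harmony changes — an anticipation.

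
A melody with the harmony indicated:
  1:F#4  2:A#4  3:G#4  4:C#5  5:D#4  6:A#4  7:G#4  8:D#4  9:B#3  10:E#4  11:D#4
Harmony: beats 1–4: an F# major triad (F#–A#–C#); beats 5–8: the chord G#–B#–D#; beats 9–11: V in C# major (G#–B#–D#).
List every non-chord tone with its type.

The harmony at that moment is F# major triad (F#, A#, C#); G#4 is not a chord tone.
It is approached by step down from A#4 and left by leap up to C#5.
Step in, leap out — an escape tone.
The harmony at that moment is G# major triad (G#, B#, D#); A#4 is not a chord tone.
It is approached by leap up from D#4 and left by step down to G#4.
Leap in, step out — an appoggiatura.
The harmony at that moment is G# major triad (G#, B#, D#); E#4 is not a chord tone.
It is approached by leap up from B#3 and left by step down to D#4.
Leap in, step out — an appoggiatura.

G#4 (beat 3) — escape tone; A#4 (beat 6) — appoggiatura; E#4 (beat 10) — appoggiatura.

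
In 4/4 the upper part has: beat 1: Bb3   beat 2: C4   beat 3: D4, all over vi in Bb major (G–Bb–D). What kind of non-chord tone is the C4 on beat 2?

Passing tone.

The harmony at that moment is G minor triad (G, Bb, D); C4 is not a chord tone.
It is approached by step up from Bb3 and left by step up to D4.
Step in, step out in the same direction — a passing tone.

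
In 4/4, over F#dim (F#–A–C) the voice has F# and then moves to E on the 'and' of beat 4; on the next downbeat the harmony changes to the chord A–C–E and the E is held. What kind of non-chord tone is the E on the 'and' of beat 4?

Anticipation.

The harmony at that moment is F# diminished triad (F#, A, C); E is not a chord tone.
It is approached by step down from F# and then sustained as the same pitch into the next harmony.
Arriving early and becoming a chord tone when the harmony changes — an anticipation.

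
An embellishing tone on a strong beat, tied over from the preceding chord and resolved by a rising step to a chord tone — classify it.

Approach: by preparation — the pitch is first a chord tone, then held (tied or repeated) while the harmony changes under it. Departure: up by step. Metric position: strong.
A prepared dissonance that resolves upward by step — a retardation. (The same figure resolving downward would be a suspension.)

Retardation.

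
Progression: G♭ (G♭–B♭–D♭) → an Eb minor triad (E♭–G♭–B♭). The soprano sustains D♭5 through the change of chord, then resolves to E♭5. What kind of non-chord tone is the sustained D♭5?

The harmony at that moment is E♭ minor triad (E♭, G♭, B♭); D♭5 is not a chord tone.
It is held over (the same pitch as the preceding D♭5) and left by step up to E♭5.
Held over from the previous chord and resolving up by step — a retardation.

D♭5 is a retardation.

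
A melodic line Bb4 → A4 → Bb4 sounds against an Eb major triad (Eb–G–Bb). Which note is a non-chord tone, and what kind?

A4 is a neighbor tone.

The harmony at that moment is Eb major triad (Eb, G, Bb); A4 is not a chord tone.
It is approached by step down from Bb4 and left by step up to Bb4.
Step away and step back to the same note — a neighbor tone (lower neighbor).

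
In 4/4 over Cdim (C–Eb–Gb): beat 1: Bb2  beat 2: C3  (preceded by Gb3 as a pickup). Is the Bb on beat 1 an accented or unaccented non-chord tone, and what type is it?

Accented appoggiatura.

The harmony at that moment is C diminished triad (C, Eb, Gb); Bb2 is not a chord tone.
It is approached by leap down from Gb3 and left by step up to C3.
Leap in, step out — an appoggiatura.
It falls on the downbeat, so it is accented.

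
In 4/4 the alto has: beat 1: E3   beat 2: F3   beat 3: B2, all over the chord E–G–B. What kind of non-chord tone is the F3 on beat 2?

Escape tone.

The harmony at that moment is E minor triad (E, G, B); F3 is not a chord tone.
It is approached by step up from E3 and left by leap down to B2.
Step in, leap out, on a weak beat — an escape tone.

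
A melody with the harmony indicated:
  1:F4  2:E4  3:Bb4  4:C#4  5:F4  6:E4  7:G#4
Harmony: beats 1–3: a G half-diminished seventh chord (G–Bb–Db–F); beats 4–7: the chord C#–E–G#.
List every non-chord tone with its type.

The harmony at that moment is G half-diminished seventh chord (G, Bb, Db, F); E4 is not a chord tone.
It is approached by step down from F4 and left by leap up to Bb4.
Step in, leap out — an escape tone.
The harmony at that moment is C# minor triad (C#, E, G#); F4 is not a chord tone.
It is approached by leap up from C#4 and left by step down to E4.
Leap in, step out — an appoggiatura.

E4 (beat 2) — escape tone; F4 (beat 5) — appoggiatura.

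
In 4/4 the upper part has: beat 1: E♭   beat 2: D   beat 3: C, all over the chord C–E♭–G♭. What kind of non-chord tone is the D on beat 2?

Passing tone.

The harmony at that moment is C diminished triad (C, E♭, G♭); D is not a chord tone.
It is approached by step down from E♭ and left by step down to C.
Step in, step out in the same direction — a passing tone.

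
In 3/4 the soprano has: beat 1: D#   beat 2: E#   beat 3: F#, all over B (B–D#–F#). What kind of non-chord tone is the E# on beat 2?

Passing tone.

The harmony at that moment is B major triad (B, D#, F#); E# is not a chord tone.
It is approached by step up from D# and left by step up to F#.
Step in, step out in the same direction — a passing tone.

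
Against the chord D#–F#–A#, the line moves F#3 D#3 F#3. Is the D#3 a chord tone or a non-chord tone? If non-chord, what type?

D# minor triad contains D#, F#, A#; D# is the root, so it is a chord tone.

Chord tone (the root of D# minor triad).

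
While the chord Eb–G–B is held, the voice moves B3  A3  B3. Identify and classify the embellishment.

A3 is a neighbor tone.

The harmony at that moment is Eb augmented triad (Eb, G, B); A3 is not a chord tone.
It is approached by step down from B3 and left by step up to B3.
Step away and step back to the same note — a neighbor tone (lower neighbor).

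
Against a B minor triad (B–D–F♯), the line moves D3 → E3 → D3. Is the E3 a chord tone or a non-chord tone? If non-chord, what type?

Non-chord tone — a neighbor tone.

The harmony at that moment is B minor triad (B, D, F♯); E3 is not a chord tone.
It is approached by step up from D3 and left by step down to D3.
Step away and step back to the same note — a neighbor tone (upper neighbor).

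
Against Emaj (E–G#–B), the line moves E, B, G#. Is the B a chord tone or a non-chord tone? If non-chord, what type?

E major triad contains E, G#, B; B is the fifth, so it is a chord tone.

Chord tone (the fifth of E major triad).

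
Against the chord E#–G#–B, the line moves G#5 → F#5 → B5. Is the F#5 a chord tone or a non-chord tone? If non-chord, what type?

The harmony at that moment is E# diminished triad (E#, G#, B); F#5 is not a chord tone.
It is approached by step down from G#5 and left by leap up to B5.
Step in, leap out — an escape tone.

Non-chord tone — an escape tone.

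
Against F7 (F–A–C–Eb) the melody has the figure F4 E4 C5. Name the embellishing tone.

The harmony at that moment is F dominant seventh chord (F, A, C, Eb); E4 is not a chord tone.
It is approached by step down from F4 and left by leap up to C5.
Step in, leap out — an escape tone.

E4 is an escape tone.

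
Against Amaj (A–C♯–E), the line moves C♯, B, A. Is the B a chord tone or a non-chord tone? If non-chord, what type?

Non-chord tone — a passing tone.

The harmony at that moment is A major triad (A, C♯, E); B is not a chord tone.
It is approached by step down from C♯ and left by step down to A.
Step in, step out in the same direction — a passing tone.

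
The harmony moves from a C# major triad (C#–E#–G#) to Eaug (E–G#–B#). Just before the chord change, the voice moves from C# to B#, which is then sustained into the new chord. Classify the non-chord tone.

The harmony at that moment is C# major triad (C#, E#, G#); B# is not a chord tone.
It is approached by step down from C# and then sustained as the same pitch into the next harmony.
Arriving early and becoming a chord tone when the harmony changes — an anticipation.

B# is an anticipation.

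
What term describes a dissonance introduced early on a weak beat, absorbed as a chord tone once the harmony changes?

Anticipation.

Approach: ahead of the chord change (typically by step), so it is dissonant against the current harmony. Departure: none — the same pitch is restated or held and is a chord tone of the new harmony.
Dissonant first, consonant once the harmony catches up: the note simply arrives early — an anticipation. (The reverse timing, consonant first and dissonant after the change, would be a suspension or retardation.)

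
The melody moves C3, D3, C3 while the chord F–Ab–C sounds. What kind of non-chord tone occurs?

D3 is a neighbor tone.

The harmony at that moment is F minor triad (F, Ab, C); D3 is not a chord tone.
It is approached by step up from C3 and left by step down to C3.
Step away and step back to the same note — a neighbor tone (upper neighbor).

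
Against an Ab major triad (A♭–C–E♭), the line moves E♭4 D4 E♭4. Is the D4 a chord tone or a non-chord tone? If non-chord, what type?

Non-chord tone — a neighbor tone.

The harmony at that moment is A♭ major triad (A♭, C, E♭); D4 is not a chord tone.
It is approached by step down from E♭4 and left by step up to E♭4.
Step away and step back to the same note — a neighbor tone (lower neighbor).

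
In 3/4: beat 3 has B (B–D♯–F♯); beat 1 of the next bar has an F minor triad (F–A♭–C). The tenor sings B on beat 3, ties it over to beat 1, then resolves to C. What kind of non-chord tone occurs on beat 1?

Retardation.

The harmony at that moment is F minor triad (F, A♭, C); B is not a chord tone.
It is held over (the same pitch as the preceding B) and left by step up to C.
Held over from the previous chord and resolving up by step — a retardation.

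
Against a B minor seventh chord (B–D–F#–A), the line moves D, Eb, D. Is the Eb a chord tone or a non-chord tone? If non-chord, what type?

Non-chord tone — a neighbor tone.

The harmony at that moment is B minor seventh chord (B, D, F#, A); Eb is not a chord tone.
It is approached by step up from D and left by step down to D.
Step away and step back to the same note — a neighbor tone (upper neighbor).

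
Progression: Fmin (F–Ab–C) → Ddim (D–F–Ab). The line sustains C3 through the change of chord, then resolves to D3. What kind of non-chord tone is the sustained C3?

C3 is a retardation.

The harmony at that moment is D diminished triad (D, F, Ab); C3 is not a chord tone.
It is held over (the same pitch as the preceding C3) and left by step up to D3.
Held over from the previous chord and resolving up by step — a retardation.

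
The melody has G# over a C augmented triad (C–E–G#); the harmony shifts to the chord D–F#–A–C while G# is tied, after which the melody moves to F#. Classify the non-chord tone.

G# is a suspension.

The harmony at that moment is D dominant seventh chord (D, F#, A, C); G# is not a chord tone.
It is held over (the same pitch as the preceding G#) and left by step down to F#.
Held over from the previous chord and resolving down by step — a suspension.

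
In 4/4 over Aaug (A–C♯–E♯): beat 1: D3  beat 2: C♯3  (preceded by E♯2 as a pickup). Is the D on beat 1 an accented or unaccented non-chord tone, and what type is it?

The harmony at that moment is A augmented triad (A, C♯, E♯); D3 is not a chord tone.
It is approached by leap up from E♯2 and left by step down to C♯3.
Leap in, step out — an appoggiatura.
It falls on the downbeat, so it is accented.

Accented appoggiatura.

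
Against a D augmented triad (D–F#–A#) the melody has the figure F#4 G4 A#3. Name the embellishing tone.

The harmony at that moment is D augmented triad (D, F#, A#); G4 is not a chord tone.
It is approached by step up from F#4 and left by leap down to A#3.
Step in, leap out — an escape tone.

G4 is an escape tone.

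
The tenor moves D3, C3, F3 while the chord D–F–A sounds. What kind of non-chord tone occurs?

C3 is an escape tone.

The harmony at that moment is D minor triad (D, F, A); C3 is not a chord tone.
It is approached by step down from D3 and left by leap up to F3.
Step in, leap out — an escape tone.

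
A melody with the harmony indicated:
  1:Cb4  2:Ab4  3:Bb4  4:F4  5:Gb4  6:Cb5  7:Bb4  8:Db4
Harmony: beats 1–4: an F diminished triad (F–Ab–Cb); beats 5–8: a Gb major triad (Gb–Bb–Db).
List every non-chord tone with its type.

Bb4 (beat 3) — escape tone; Cb5 (beat 6) — appoggiatura.

The harmony at that moment is F diminished triad (F, Ab, Cb); Bb4 is not a chord tone.
It is approached by step up from Ab4 and left by leap down to F4.
Step in, leap out — an escape tone.
The harmony at that moment is Gb major triad (Gb, Bb, Db); Cb5 is not a chord tone.
It is approached by leap up from Gb4 and left by step down to Bb4.
Leap in, step out — an appoggiatura.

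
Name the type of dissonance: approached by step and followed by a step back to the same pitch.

Approach: by step. Departure: by step in the opposite direction, back to the starting pitch.
Stepwise on both sides but reversing to return to the same chord tone — a neighbor tone. (Had it continued onward in the same direction it would be a passing tone instead.)

Neighbor tone.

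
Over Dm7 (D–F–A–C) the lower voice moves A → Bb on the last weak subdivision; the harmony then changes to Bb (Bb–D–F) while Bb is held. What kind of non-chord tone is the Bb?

The harmony at that moment is D minor seventh chord (D, F, A, C); Bb is not a chord tone.
It is approached by step up from A and then sustained as the same pitch into the next harmony.
Arriving early and becoming a chord tone when the harmony changes — an anticipation.

Bb is an anticipation.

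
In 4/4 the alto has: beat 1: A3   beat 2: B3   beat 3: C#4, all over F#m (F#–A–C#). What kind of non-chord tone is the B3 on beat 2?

Passing tone.

The harmony at that moment is F# minor triad (F#, A, C#); B3 is not a chord tone.
It is approached by step up from A3 and left by step up to C#4.
Step in, step out in the same direction — a passing tone.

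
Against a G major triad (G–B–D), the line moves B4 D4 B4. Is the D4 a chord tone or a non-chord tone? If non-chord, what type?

Chord tone (the fifth of G major triad).

G major triad contains G, B, D; D is the fifth, so it is a chord tone.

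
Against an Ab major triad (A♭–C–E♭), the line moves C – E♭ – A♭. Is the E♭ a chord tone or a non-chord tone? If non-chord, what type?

Chord tone (the fifth of Ab major triad).

Ab major triad contains A♭, C, E♭; E♭ is the fifth, so it is a chord tone.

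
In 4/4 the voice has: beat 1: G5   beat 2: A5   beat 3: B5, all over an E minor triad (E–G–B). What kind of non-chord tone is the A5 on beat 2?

Passing tone.

The harmony at that moment is E minor triad (E, G, B); A5 is not a chord tone.
It is approached by step up from G5 and left by step up to B5.
Step in, step out in the same direction — a passing tone.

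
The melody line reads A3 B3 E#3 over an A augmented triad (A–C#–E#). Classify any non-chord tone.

The harmony at that moment is A augmented triad (A, C#, E#); B3 is not a chord tone.
It is approached by step up from A3 and left by leap down to E#3.
Step in, leap out — an escape tone.

B3 is an escape tone.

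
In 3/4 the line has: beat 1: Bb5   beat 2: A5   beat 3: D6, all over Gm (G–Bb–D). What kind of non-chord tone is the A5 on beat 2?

Escape tone.

The harmony at that moment is G minor triad (G, Bb, D); A5 is not a chord tone.
It is approached by step down from Bb5 and left by leap up to D6.
Step in, leap out, on a weak beat — an escape tone.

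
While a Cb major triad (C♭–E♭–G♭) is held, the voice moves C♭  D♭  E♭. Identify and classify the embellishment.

The harmony at that moment is C♭ major triad (C♭, E♭, G♭); D♭ is not a chord tone.
It is approached by step up from C♭ and left by step up to E♭.
Step in, step out in the same direction — a passing tone.

D♭ is a passing tone.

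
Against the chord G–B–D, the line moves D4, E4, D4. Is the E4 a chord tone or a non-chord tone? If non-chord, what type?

The harmony at that moment is G major triad (G, B, D); E4 is not a chord tone.
It is approached by step up from D4 and left by step down to D4.
Step away and step back to the same note — a neighbor tone (upper neighbor).

Non-chord tone — a neighbor tone.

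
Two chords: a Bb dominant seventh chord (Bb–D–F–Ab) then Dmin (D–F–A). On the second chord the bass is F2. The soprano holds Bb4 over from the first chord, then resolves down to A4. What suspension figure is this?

4–3 suspension.

At the second chord the bass is F2. The suspended Bb4 lies a fourth above the bass; after resolving down by step to A4, the interval above the bass becomes a third.
Suspension figures are named by those two intervals: 4–3.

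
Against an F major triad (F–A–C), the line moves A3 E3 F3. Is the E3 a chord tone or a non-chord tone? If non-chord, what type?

The harmony at that moment is F major triad (F, A, C); E3 is not a chord tone.
It is approached by leap down from A3 and left by step up to F3.
Leap in, step out — an appoggiatura.

Non-chord tone — an appoggiatura.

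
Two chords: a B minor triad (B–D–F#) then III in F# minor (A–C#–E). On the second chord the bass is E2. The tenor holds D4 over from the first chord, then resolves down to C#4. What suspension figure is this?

At the second chord the bass is E2. The suspended D4 lies a seventh above the bass; after resolving down by step to C#4, the interval above the bass becomes a sixth.
Suspension figures are named by those two intervals: 7–6.

7–6 suspension.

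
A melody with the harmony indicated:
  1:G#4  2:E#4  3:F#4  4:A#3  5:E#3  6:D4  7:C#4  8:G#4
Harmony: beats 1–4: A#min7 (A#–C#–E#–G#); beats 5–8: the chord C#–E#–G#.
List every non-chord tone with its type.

F#4 (beat 3) — escape tone; D4 (beat 6) — appoggiatura.

The harmony at that moment is A# minor seventh chord (A#, C#, E#, G#); F#4 is not a chord tone.
It is approached by step up from E#4 and left by leap down to A#3.
Step in, leap out — an escape tone.
The harmony at that moment is C# major triad (C#, E#, G#); D4 is not a chord tone.
It is approached by leap up from E#3 and left by step down to C#4.
Leap in, step out — an appoggiatura.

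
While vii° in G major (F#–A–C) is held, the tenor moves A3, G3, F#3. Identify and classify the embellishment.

G3 is a passing tone.

The harmony at that moment is F# diminished triad (F#, A, C); G3 is not a chord tone.
It is approached by step down from A3 and left by step down to F#3.
Step in, step out in the same direction — a passing tone.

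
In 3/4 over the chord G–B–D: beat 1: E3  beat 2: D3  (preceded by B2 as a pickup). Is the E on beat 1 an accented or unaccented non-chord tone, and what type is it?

The harmony at that moment is G major triad (G, B, D); E3 is not a chord tone.
It is approached by leap up from B2 and left by step down to D3.
Leap in, step out — an appoggiatura.
It falls on the downbeat, so it is accented.

Accented appoggiatura.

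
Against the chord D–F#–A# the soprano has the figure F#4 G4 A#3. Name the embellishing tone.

The harmony at that moment is D augmented triad (D, F#, A#); G4 is not a chord tone.
It is approached by step up from F#4 and left by leap down to A#3.
Step in, leap out — an escape tone.

G4 is an escape tone.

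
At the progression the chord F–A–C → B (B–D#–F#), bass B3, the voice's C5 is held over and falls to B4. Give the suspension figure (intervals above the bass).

9–8 suspension.

At the second chord the bass is B3. The suspended C5 lies a ninth above the bass; after resolving down by step to B4, the interval above the bass becomes an octave.
Suspension figures are named by those two intervals: 9–8.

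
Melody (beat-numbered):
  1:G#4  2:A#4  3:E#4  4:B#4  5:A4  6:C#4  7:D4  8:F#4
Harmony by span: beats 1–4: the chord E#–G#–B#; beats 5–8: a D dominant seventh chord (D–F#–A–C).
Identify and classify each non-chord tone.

A#4 (beat 2) — escape tone; C#4 (beat 6) — appoggiatura.

The harmony at that moment is E# minor triad (E#, G#, B#); A#4 is not a chord tone.
It is approached by step up from G#4 and left by leap down to E#4.
Step in, leap out — an escape tone.
The harmony at that moment is D dominant seventh chord (D, F#, A, C); C#4 is not a chord tone.
It is approached by leap down from A4 and left by step up to D4.
Leap in, step out — an appoggiatura.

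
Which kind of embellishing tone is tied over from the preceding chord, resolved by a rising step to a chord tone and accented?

Retardation.

Approach: by preparation — the pitch is first a chord tone, then held (tied or repeated) while the harmony changes under it. Departure: up by step. Metric position: strong.
A prepared dissonance that resolves upward by step — a retardation. (The same figure resolving downward would be a suspension.)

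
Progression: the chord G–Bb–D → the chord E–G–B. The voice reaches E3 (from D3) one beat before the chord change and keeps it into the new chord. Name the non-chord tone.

E3 is an anticipation.

The harmony at that moment is G minor triad (G, Bb, D); E3 is not a chord tone.
It is approached by step up from D3 and then sustained as the same pitch into the next harmony.
Arriving early and becoming a chord tone when the harmony changes — an anticipation.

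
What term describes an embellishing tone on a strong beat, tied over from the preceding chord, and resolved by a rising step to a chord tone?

Approach: by preparation — the pitch is first a chord tone, then held (tied or repeated) while the harmony changes under it. Departure: up by step. Metric position: strong.
A prepared dissonance that resolves upward by step — a retardation. (The same figure resolving downward would be a suspension.)

Retardation.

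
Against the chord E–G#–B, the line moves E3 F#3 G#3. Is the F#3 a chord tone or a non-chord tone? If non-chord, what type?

Non-chord tone — a passing tone.

The harmony at that moment is E major triad (E, G#, B); F#3 is not a chord tone.
It is approached by step up from E3 and left by step up to G#3.
Step in, step out in the same direction — a passing tone.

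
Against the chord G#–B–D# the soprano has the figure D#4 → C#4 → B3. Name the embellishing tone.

The harmony at that moment is G# minor triad (G#, B, D#); C#4 is not a chord tone.
It is approached by step down from D#4 and left by step down to B3.
Step in, step out in the same direction — a passing tone.

C#4 is a passing tone.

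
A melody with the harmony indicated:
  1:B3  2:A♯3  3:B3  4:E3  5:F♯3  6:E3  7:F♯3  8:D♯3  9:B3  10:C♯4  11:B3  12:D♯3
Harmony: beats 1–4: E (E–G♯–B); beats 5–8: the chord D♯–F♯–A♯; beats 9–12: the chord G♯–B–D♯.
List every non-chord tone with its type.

A♯3 (beat 2) — neighbor tone; E3 (beat 6) — neighbor tone; C♯4 (beat 10) — neighbor tone.

The harmony at that moment is E major triad (E, G♯, B); A♯3 is not a chord tone.
It is approached by step down from B3 and left by step up to B3.
Step away and step back to the same note — a neighbor tone (lower neighbor).
The harmony at that moment is D♯ minor triad (D♯, F♯, A♯); E3 is not a chord tone.
It is approached by step down from F♯3 and left by step up to F♯3.
Step away and step back to the same note — a neighbor tone (lower neighbor).
The harmony at that moment is G♯ minor triad (G♯, B, D♯); C♯4 is not a chord tone.
It is approached by step up from B3 and left by step down to B3.
Step away and step back to the same note — a neighbor tone (upper neighbor).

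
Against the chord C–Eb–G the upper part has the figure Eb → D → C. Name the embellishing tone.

The harmony at that moment is C minor triad (C, Eb, G); D is not a chord tone.
It is approached by step down from Eb and left by step down to C.
Step in, step out in the same direction — a passing tone.

D is a passing tone.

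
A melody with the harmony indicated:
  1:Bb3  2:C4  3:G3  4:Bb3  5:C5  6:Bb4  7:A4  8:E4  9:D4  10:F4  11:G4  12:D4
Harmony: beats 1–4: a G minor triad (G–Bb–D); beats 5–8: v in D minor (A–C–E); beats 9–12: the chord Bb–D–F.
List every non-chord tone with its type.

C4 (beat 2) — escape tone; Bb4 (beat 6) — passing tone; G4 (beat 11) — escape tone.

The harmony at that moment is G minor triad (G, Bb, D); C4 is not a chord tone.
It is approached by step up from Bb3 and left by leap down to G3.
Step in, leap out — an escape tone.
The harmony at that moment is A minor triad (A, C, E); Bb4 is not a chord tone.
It is approached by step down from C5 and left by step down to A4.
Step in, step out in the same direction — a passing tone.
The harmony at that moment is Bb major triad (Bb, D, F); G4 is not a chord tone.
It is approached by step up from F4 and left by leap down to D4.
Step in, leap out — an escape tone.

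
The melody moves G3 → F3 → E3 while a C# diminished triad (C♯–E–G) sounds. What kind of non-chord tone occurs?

The harmony at that moment is C♯ diminished triad (C♯, E, G); F3 is not a chord tone.
It is approached by step down from G3 and left by step down to E3.
Step in, step out in the same direction — a passing tone.

F3 is a passing tone.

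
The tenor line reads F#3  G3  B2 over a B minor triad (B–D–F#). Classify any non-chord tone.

G3 is an escape tone.

The harmony at that moment is B minor triad (B, D, F#); G3 is not a chord tone.
It is approached by step up from F#3 and left by leap down to B2.
Step in, leap out — an escape tone.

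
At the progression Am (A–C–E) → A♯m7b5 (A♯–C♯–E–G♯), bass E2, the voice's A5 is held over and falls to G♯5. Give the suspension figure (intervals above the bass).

At the second chord the bass is E2. The suspended A5 lies a fourth above the bass; after resolving down by step to G♯5, the interval above the bass becomes a third.
Suspension figures are named by those two intervals: 4–3.

4–3 suspension.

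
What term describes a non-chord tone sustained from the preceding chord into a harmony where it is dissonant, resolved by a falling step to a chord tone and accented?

Suspension.

Approach: by preparation — the pitch is first a chord tone, then held (tied or repeated) while the harmony changes under it. Departure: down by step. Metric position: strong.
A prepared dissonance that resolves downward by step — a suspension. (The same figure resolving upward would be a retardation.)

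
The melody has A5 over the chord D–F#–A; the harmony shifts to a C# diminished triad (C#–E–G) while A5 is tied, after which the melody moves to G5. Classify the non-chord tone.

A5 is a suspension.

The harmony at that moment is C# diminished triad (C#, E, G); A5 is not a chord tone.
It is held over (the same pitch as the preceding A5) and left by step down to G5.
Held over from the previous chord and resolving down by step — a suspension.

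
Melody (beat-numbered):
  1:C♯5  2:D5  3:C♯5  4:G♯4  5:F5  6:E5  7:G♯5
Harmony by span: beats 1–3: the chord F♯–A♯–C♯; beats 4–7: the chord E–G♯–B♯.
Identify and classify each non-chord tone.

The harmony at that moment is F♯ major triad (F♯, A♯, C♯); D5 is not a chord tone.
It is approached by step up from C♯5 and left by step down to C♯5.
Step away and step back to the same note — a neighbor tone (upper neighbor).
The harmony at that moment is E augmented triad (E, G♯, B♯); F5 is not a chord tone.
It is approached by leap up from G♯4 and left by step down to E5.
Leap in, step out — an appoggiatura.

D5 (beat 2) — neighbor tone; F5 (beat 5) — appoggiatura.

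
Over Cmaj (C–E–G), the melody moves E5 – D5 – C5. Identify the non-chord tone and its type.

The harmony at that moment is C major triad (C, E, G); D5 is not a chord tone.
It is approached by step down from E5 and left by step down to C5.
Step in, step out in the same direction — a passing tone.

D5 is a passing tone.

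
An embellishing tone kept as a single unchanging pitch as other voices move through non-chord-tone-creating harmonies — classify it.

Approach: none. Departure: none — a single pitch is sustained while the chords change around it, passing through harmonies that do not contain it.
No melodic motion at all; the dissonance is created entirely by the moving harmonies against the stationary note — a pedal tone (pedal point).

Pedal tone.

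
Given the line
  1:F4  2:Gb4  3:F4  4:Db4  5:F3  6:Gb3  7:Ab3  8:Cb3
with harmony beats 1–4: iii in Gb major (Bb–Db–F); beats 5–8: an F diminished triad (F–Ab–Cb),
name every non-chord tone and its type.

Gb4 (beat 2) — neighbor tone; Gb3 (beat 6) — passing tone.

The harmony at that moment is Bb minor triad (Bb, Db, F); Gb4 is not a chord tone.
It is approached by step up from F4 and left by step down to F4.
Step away and step back to the same note — a neighbor tone (upper neighbor).
The harmony at that moment is F diminished triad (F, Ab, Cb); Gb3 is not a chord tone.
It is approached by step up from F3 and left by step up to Ab3.
Step in, step out in the same direction — a passing tone.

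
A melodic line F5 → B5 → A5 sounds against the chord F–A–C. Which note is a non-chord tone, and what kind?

The harmony at that moment is F major triad (F, A, C); B5 is not a chord tone.
It is approached by leap up from F5 and left by step down to A5.
Leap in, step out — an appoggiatura.

B5 is an appoggiatura.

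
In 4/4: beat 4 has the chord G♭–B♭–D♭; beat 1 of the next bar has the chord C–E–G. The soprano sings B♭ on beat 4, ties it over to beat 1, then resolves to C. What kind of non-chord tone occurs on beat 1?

Retardation.

The harmony at that moment is C major triad (C, E, G); B♭ is not a chord tone.
It is held over (the same pitch as the preceding B♭) and left by step up to C.
Held over from the previous chord and resolving up by step — a retardation.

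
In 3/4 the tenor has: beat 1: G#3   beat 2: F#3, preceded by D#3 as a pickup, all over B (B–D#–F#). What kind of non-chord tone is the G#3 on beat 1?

The harmony at that moment is B major triad (B, D#, F#); G#3 is not a chord tone.
It is approached by leap up from D#3 and left by step down to F#3.
Leap in, step out, metrically accented — an appoggiatura.

Appoggiatura.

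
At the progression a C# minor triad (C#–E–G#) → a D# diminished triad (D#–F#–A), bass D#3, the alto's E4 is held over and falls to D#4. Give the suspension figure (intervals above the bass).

At the second chord the bass is D#3. The suspended E4 lies a ninth above the bass; after resolving down by step to D#4, the interval above the bass becomes an octave.
Suspension figures are named by those two intervals: 9–8.

9–8 suspension.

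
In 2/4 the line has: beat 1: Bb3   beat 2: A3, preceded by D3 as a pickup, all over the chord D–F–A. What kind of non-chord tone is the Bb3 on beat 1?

The harmony at that moment is D minor triad (D, F, A); Bb3 is not a chord tone.
It is approached by leap up from D3 and left by step down to A3.
Leap in, step out, metrically accented — an appoggiatura.

Appoggiatura.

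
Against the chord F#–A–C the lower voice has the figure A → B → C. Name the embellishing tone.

B is a passing tone.

The harmony at that moment is F# diminished triad (F#, A, C); B is not a chord tone.
It is approached by step up from A and left by step up to C.
Step in, step out in the same direction — a passing tone.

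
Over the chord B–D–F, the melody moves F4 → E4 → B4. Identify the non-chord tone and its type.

E4 is an escape tone.

The harmony at that moment is B diminished triad (B, D, F); E4 is not a chord tone.
It is approached by step down from F4 and left by leap up to B4.
Step in, leap out — an escape tone.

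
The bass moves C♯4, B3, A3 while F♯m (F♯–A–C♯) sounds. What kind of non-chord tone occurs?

The harmony at that moment is F♯ minor triad (F♯, A, C♯); B3 is not a chord tone.
It is approached by step down from C♯4 and left by step down to A3.
Step in, step out in the same direction — a passing tone.

B3 is a passing tone.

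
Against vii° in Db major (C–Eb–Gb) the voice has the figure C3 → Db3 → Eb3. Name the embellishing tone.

Db3 is a passing tone.

The harmony at that moment is C diminished triad (C, Eb, Gb); Db3 is not a chord tone.
It is approached by step up from C3 and left by step up to Eb3.
Step in, step out in the same direction — a passing tone.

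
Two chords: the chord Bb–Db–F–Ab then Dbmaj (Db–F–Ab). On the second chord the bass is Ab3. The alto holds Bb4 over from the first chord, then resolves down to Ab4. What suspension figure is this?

At the second chord the bass is Ab3. The suspended Bb4 lies a ninth above the bass; after resolving down by step to Ab4, the interval above the bass becomes an octave.
Suspension figures are named by those two intervals: 9–8.

9–8 suspension.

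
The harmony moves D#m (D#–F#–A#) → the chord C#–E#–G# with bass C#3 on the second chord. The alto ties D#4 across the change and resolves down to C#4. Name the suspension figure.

At the second chord the bass is C#3. The suspended D#4 lies a ninth above the bass; after resolving down by step to C#4, the interval above the bass becomes an octave.
Suspension figures are named by those two intervals: 9–8.

9–8 suspension.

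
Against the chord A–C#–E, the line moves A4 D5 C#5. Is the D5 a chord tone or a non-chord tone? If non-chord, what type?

Non-chord tone — an appoggiatura.

The harmony at that moment is A major triad (A, C#, E); D5 is not a chord tone.
It is approached by leap up from A4 and left by step down to C#5.
Leap in, step out — an appoggiatura.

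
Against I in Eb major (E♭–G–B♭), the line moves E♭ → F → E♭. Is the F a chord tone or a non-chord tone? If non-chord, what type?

The harmony at that moment is E♭ major triad (E♭, G, B♭); F is not a chord tone.
It is approached by step up from E♭ and left by step down to E♭.
Step away and step back to the same note — a neighbor tone (upper neighbor).

Non-chord tone — a neighbor tone.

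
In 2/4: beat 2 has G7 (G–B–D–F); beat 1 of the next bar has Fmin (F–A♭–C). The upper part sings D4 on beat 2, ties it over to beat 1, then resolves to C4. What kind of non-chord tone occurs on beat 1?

The harmony at that moment is F minor triad (F, A♭, C); D4 is not a chord tone.
It is held over (the same pitch as the preceding D4) and left by step down to C4.
Held over from the previous chord and resolving down by step — a suspension.

Suspension.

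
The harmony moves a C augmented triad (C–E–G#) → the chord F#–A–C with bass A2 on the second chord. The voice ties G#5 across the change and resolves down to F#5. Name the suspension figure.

7–6 suspension.

At the second chord the bass is A2. The suspended G#5 lies a seventh above the bass; after resolving down by step to F#5, the interval above the bass becomes a sixth.
Suspension figures are named by those two intervals: 7–6.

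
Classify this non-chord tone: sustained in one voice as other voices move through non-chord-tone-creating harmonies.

Approach: none. Departure: none — a single pitch is sustained while the chords change around it, passing through harmonies that do not contain it.
No melodic motion at all; the dissonance is created entirely by the moving harmonies against the stationary note — a pedal tone (pedal point).

Pedal tone.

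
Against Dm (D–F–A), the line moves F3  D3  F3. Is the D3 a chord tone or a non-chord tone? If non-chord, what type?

Chord tone (the root of D minor triad).

D minor triad contains D, F, A; D is the root, so it is a chord tone.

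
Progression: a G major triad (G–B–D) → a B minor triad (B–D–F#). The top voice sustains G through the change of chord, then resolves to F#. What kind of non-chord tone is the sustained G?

G is a suspension.

The harmony at that moment is B minor triad (B, D, F#); G is not a chord tone.
It is held over (the same pitch as the preceding G) and left by step down to F#.
Held over from the previous chord and resolving down by step — a suspension.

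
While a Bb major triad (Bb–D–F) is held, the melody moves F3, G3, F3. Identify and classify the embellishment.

G3 is a neighbor tone.

The harmony at that moment is Bb major triad (Bb, D, F); G3 is not a chord tone.
It is approached by step up from F3 and left by step down to F3.
Step away and step back to the same note — a neighbor tone (upper neighbor).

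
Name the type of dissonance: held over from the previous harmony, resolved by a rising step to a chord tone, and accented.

Approach: by preparation — the pitch is first a chord tone, then held (tied or repeated) while the harmony changes under it. Departure: up by step. Metric position: strong.
A prepared dissonance that resolves upward by step — a retardation. (The same figure resolving downward would be a suspension.)

Retardation.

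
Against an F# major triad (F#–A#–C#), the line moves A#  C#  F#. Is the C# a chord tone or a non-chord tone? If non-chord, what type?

F# major triad contains F#, A#, C#; C# is the fifth, so it is a chord tone.

Chord tone (the fifth of F# major triad).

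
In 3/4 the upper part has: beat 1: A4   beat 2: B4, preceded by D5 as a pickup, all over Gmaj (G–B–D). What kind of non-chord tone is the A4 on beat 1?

Appoggiatura.

The harmony at that moment is G major triad (G, B, D); A4 is not a chord tone.
It is approached by leap down from D5 and left by step up to B4.
Leap in, step out, metrically accented — an appoggiatura.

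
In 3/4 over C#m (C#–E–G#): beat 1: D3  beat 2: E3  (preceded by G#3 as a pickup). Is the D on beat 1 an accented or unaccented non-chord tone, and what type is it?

The harmony at that moment is C# minor triad (C#, E, G#); D3 is not a chord tone.
It is approached by leap down from G#3 and left by step up to E3.
Leap in, step out — an appoggiatura.
It falls on the downbeat, so it is accented.

Accented appoggiatura.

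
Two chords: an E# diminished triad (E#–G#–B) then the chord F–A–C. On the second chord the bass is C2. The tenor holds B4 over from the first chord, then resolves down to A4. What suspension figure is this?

At the second chord the bass is C2. The suspended B4 lies a seventh above the bass; after resolving down by step to A4, the interval above the bass becomes a sixth.
Suspension figures are named by those two intervals: 7–6.

7–6 suspension.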